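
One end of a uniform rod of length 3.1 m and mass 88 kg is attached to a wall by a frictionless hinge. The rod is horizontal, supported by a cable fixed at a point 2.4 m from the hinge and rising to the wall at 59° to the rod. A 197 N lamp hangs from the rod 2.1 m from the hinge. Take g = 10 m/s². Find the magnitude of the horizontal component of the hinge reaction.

Take torques about the hinge: T sin 59° · 2.4 = 88×10×1.55 + 197×2.1 = 1777.7 N·m.
So T = 1777.7 / (0.8572 × 2.4) = 864.14 N.
ΣF_x = 0: H_x = T cos 59° = 445.06 N.

H_x ≈ 445 N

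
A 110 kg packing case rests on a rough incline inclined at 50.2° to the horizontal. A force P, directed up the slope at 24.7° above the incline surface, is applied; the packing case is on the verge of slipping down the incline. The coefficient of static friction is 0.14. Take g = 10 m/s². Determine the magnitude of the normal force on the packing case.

On the verge of sliding down the incline, friction equals μN and acts up the slope.
Perpendicular: N + P sin 24.7° = W cos 50.2° = 704.1 N.
Along incline: P cos 24.7° + μN = W sin 50.2° with W sin 50.2° = 845.1 N.
Solving the pair for P and N: P = 878.3 N, N = 337.1 N (and f = μN = 47.2 N).

N ≈ 337 N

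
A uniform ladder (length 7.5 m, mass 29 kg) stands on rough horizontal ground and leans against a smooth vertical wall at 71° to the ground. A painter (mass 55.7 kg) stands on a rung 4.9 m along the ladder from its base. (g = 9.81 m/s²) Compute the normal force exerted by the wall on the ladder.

N_wall ≈ 172 N

Torques about the foot: N_wall · 7.5 sin 71° = 29×9.81×3.75 cos 71° + 55.7×9.81×4.9 cos 71° → N_wall = 171.9 N.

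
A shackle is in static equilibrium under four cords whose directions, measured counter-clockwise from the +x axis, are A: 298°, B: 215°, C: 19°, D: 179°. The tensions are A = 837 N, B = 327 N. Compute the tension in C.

T_C ≈ 2700 N

Resolve: ΣF_x = 837 cos 298° + 327 cos 215° + T_C cos 19° + T_D cos 179° = 0.
        ΣF_y = 837 sin 298° + 327 sin 215° + T_C sin 19° + T_D sin 179° = 0.
The known terms sum to (125.1, -926.6) N, so 0.9455 T_C − 0.9998 T_D = -125.1 and 0.3256 T_C + 0.0175 T_D = 926.6.
Solving simultaneously: T_C = 2702 N, T_D = 2681 N.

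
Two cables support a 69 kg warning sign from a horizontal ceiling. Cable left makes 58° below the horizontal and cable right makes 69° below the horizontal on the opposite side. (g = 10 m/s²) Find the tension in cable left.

T_left ≈ 310 N

Weight W = 69 × 10 = 690 N acts straight down.
Horizontal: T_left cos 58° = T_right cos 69°  →  T_right = 1.479 T_left.
Vertical: T_left sin 58° + T_right sin 69° = 690.
Substituting the horizontal relation into the vertical equation gives 2.229 T_left = 690, so T_left = 309.6 N.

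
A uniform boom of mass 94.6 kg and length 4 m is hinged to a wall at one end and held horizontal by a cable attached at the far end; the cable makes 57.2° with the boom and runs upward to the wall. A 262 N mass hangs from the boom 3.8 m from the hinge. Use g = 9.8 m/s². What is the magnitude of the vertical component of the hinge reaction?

|H_y| ≈ 477 N

Take torques about the hinge: T sin 57.2° · 4 = 94.6×9.8×2 + 262×3.8 = 2849.8 N·m.
So T = 2849.8 / (0.8406 × 4) = 847.57 N.
ΣF_y = 0: H_y = (94.6×9.8 + 262) − T sin 57.2° = 1189.1 − 712.44 = 476.64 N.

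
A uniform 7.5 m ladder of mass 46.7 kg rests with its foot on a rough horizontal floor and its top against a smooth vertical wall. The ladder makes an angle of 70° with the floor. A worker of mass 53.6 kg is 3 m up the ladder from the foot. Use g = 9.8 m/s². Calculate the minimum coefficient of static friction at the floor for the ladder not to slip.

ΣF_y = 0: N_floor = 46.7×9.8 + 53.6×9.8 = 982.94 N.
Torques about the foot: N_wall · 7.5 sin 70° = 46.7×9.8×3.75 cos 70° + 53.6×9.8×3 cos 70° → N_wall = 159.76 N.
ΣF_x = 0: f_floor = N_wall = 159.76 N.
μ_min = f_floor / N_floor = 159.76 / 982.94 = 0.1625.

μ_min ≈ 0.163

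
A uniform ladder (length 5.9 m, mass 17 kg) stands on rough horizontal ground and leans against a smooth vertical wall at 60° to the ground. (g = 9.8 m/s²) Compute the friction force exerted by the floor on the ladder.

Torques about the foot: N_wall · 5.9 sin 60° = 17×9.8×2.95 cos 60° → N_wall = 48.093 N.
ΣF_x = 0: f_floor = N_wall = 48.093 N.

f ≈ 48.1 N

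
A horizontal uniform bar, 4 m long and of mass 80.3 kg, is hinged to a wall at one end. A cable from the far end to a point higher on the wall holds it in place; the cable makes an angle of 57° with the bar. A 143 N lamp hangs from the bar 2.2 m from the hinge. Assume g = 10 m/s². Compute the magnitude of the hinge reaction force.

Take torques about the hinge: T sin 57° · 4 = 80.3×10×2 + 143×2.2 = 1920.6 N·m.
So T = 1920.6 / (0.8387 × 4) = 572.51 N.
ΣF_x = 0: H_x = T cos 57° = 311.81 N.
ΣF_y = 0: H_y = (80.3×10 + 143) − T sin 57° = 946 − 480.15 = 465.85 N.
|H| = √(H_x² + H_y²) = √((311.81)² + (465.85)²) = 560.57 N.

|H| ≈ 561 N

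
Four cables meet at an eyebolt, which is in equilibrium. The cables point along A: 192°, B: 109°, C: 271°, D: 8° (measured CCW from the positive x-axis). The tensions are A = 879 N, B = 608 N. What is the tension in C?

Resolve: ΣF_x = 879 cos 192° + 608 cos 109° + T_C cos 271° + T_D cos 8° = 0.
        ΣF_y = 879 sin 192° + 608 sin 109° + T_C sin 271° + T_D sin 8° = 0.
The known terms sum to (-1058, 392.1) N, so 0.0175 T_C + 0.9903 T_D = 1058 and -0.9998 T_C + 0.1392 T_D = -392.1.
Solving simultaneously: T_C = 539.5 N, T_D = 1059 N.

T_C ≈ 540 N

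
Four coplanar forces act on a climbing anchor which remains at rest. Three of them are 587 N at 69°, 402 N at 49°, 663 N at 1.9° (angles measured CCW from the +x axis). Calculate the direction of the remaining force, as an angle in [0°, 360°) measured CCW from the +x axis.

θ ≈ 218°

Sum the known components: ΣF_x = 1137 N, ΣF_y = 873.4 N.
For equilibrium the remaining force must supply (−ΣF_x, −ΣF_y) = (-1137, -873.4) N.
Magnitude = √((-1137)² + (-873.4)²) = 1434 N; direction = atan2(-873.4, -1137) = 217.5°.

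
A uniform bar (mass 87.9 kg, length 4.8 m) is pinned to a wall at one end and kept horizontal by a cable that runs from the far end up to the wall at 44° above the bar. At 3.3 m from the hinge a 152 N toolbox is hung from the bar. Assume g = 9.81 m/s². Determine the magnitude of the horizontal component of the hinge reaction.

Take torques about the hinge: T sin 44° · 4.8 = 87.9×9.81×2.4 + 152×3.3 = 2571.1 N·m.
So T = 2571.1 / (0.6947 × 4.8) = 771.1 N.
ΣF_x = 0: H_x = T cos 44° = 554.68 N.

H_x ≈ 555 N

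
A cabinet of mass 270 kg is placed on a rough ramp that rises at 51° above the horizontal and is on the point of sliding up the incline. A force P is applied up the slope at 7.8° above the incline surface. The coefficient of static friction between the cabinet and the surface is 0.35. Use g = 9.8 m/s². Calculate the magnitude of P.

P ≈ 2540 N

On the verge of sliding up the incline, friction equals μN and acts down the slope.
Perpendicular: N + P sin 7.8° = W cos 51° = 1665 N.
Along incline: P cos 7.8° = W sin 51° + μN  with W sin 51° = 2056 N.
Solving the pair for P and N: P = 2542 N, N = 1320 N (and f = μN = 462.1 N).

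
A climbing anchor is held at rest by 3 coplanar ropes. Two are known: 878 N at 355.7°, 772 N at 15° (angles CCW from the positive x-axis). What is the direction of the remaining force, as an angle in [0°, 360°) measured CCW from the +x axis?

Sum the known components: ΣF_x = 1621 N, ΣF_y = 134 N.
For equilibrium the remaining force must supply (−ΣF_x, −ΣF_y) = (-1621, -134) N.
Magnitude = √((-1621)² + (-134)²) = 1627 N; direction = atan2(-134, -1621) = 184.7°.

θ ≈ 185°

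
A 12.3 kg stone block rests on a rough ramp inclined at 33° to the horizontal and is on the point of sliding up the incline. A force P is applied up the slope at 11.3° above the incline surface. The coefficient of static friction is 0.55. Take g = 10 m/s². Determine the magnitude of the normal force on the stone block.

N ≈ 80.9 N

On the verge of sliding up the incline, friction equals μN and acts down the slope.
Perpendicular: N + P sin 11.3° = W cos 33° = 103.2 N.
Along incline: P cos 11.3° = W sin 33° + μN  with W sin 33° = 66.99 N.
Solving the pair for P and N: P = 113.7 N, N = 80.88 N (and f = μN = 44.48 N).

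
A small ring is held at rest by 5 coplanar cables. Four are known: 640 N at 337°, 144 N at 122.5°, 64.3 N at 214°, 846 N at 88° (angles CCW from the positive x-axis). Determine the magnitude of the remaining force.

F ≈ 838 N

Sum the known components: ΣF_x = 488 N, ΣF_y = 680.9 N.
For equilibrium the remaining force must supply (−ΣF_x, −ΣF_y) = (-488, -680.9) N.
Magnitude = √((-488)² + (-680.9)²) = 837.7 N; direction = atan2(-680.9, -488) = 234.4°.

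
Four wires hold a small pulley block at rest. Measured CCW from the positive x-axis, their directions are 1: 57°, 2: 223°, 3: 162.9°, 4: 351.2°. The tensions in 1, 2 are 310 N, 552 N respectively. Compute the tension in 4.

T_4 ≈ 1250 N

Resolve: ΣF_x = 310 cos 57° + 552 cos 223° + T_3 cos 162.9° + T_4 cos 351.2° = 0.
        ΣF_y = 310 sin 57° + 552 sin 223° + T_3 sin 162.9° + T_4 sin 351.2° = 0.
The known terms sum to (-234.9, -116.5) N, so -0.9558 T_3 + 0.9882 T_4 = 234.9 and 0.2940 T_3 − 0.1530 T_4 = 116.5.
Solving simultaneously: T_3 = 1046 N, T_4 = 1250 N.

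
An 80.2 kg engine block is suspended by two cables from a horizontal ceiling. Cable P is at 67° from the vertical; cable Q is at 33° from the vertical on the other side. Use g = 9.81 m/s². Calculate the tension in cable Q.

T_Q ≈ 735 N

Angles from the horizontal: cable P is 90° − 67° = 23°, cable Q is 90° − 33° = 57°.
Weight W = 80.2 × 9.81 = 786.8 N acts straight down.
Horizontal: T_P cos 23° = T_Q cos 57°  →  T_P = 0.5917 T_Q.
Vertical: T_P sin 23° + T_Q sin 57° = 786.8.
Substituting the horizontal relation into the vertical equation gives 1.07 T_Q = 786.8, so T_Q = 735.4 N.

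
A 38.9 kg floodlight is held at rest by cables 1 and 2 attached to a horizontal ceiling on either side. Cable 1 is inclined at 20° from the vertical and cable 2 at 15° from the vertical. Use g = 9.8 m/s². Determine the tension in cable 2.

T_2 ≈ 227 N

Angles from the horizontal: cable 1 is 90° − 20° = 70°, cable 2 is 90° − 15° = 75°.
Weight W = 38.9 × 9.8 = 381.2 N acts straight down.
Horizontal: T_1 cos 70° = T_2 cos 75°  →  T_1 = 0.7567 T_2.
Vertical: T_1 sin 70° + T_2 sin 75° = 381.2.
Substituting the horizontal relation into the vertical equation gives 1.677 T_2 = 381.2, so T_2 = 227.3 N.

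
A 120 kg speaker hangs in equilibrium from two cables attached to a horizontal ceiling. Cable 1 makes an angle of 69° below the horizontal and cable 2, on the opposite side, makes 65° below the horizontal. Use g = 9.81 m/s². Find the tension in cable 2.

T_2 ≈ 586 N

Weight W = 120 × 9.81 = 1177 N acts straight down.
Horizontal: T_1 cos 69° = T_2 cos 65°  →  T_1 = 1.179 T_2.
Vertical: T_1 sin 69° + T_2 sin 65° = 1177.
Substituting the horizontal relation into the vertical equation gives 2.007 T_2 = 1177, so T_2 = 586.5 N.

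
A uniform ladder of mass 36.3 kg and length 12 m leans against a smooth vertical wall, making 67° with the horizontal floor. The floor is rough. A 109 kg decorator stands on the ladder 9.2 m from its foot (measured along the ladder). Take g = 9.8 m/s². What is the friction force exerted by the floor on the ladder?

Torques about the foot: N_wall · 12 sin 67° = 36.3×9.8×6 cos 67° + 109×9.8×9.2 cos 67° → N_wall = 423.13 N.
ΣF_x = 0: f_floor = N_wall = 423.13 N.

f ≈ 423 N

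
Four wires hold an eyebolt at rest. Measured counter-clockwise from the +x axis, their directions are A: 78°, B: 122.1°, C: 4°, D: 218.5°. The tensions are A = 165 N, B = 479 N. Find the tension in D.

T_D ≈ 1030 N

Resolve: ΣF_x = 165 cos 78° + 479 cos 122.1° + T_C cos 4° + T_D cos 218.5° = 0.
        ΣF_y = 165 sin 78° + 479 sin 122.1° + T_C sin 4° + T_D sin 218.5° = 0.
The known terms sum to (-220.2, 567.2) N, so 0.9976 T_C − 0.7826 T_D = 220.2 and 0.0698 T_C − 0.6225 T_D = -567.2.
Solving simultaneously: T_C = 1026 N, T_D = 1026 N.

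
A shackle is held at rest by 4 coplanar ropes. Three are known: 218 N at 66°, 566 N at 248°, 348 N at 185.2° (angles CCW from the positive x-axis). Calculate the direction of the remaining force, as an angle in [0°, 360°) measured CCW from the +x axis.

θ ≈ 37.2°

Sum the known components: ΣF_x = -469.9 N, ΣF_y = -357.2 N.
For equilibrium the remaining force must supply (−ΣF_x, −ΣF_y) = (469.9, 357.2) N.
Magnitude = √((469.9)² + (357.2)²) = 590.3 N; direction = atan2(357.2, 469.9) = 37.2°.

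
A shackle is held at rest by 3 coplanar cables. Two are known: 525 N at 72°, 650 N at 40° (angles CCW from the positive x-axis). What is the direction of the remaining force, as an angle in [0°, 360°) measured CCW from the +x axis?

Sum the known components: ΣF_x = 660.2 N, ΣF_y = 917.1 N.
For equilibrium the remaining force must supply (−ΣF_x, −ΣF_y) = (-660.2, -917.1) N.
Magnitude = √((-660.2)² + (-917.1)²) = 1130 N; direction = atan2(-917.1, -660.2) = 234.3°.

θ ≈ 234°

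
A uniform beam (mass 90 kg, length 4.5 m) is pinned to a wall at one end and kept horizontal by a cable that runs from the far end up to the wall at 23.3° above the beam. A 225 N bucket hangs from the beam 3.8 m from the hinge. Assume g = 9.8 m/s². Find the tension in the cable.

T ≈ 1600 N

Take torques about the hinge: T sin 23.3° · 4.5 = 90×9.8×2.25 + 225×3.8 = 2839.5 N·m.
So T = 2839.5 / (0.3955 × 4.5) = 1595.3 N.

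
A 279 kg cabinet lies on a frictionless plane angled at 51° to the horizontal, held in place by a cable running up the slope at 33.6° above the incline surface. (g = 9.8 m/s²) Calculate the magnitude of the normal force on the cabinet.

Take axes along and perpendicular to the incline. Weight components: W sin 51° = 2125 N down-slope, W cos 51° = 1721 N into the surface.
Along incline: T cos 33.6° = W sin 51° → T = 2551 N.
Perpendicular: N = W cos 51° − T sin 33.6° = 308.9 N.

N ≈ 309 N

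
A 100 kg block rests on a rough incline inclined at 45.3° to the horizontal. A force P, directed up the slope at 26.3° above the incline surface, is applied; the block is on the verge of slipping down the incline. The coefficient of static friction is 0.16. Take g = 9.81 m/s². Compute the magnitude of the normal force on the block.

N ≈ 375 N

On the verge of sliding down the incline, friction equals μN and acts up the slope.
Perpendicular: N + P sin 26.3° = W cos 45.3° = 690 N.
Along incline: P cos 26.3° + μN = W sin 45.3° with W sin 45.3° = 697.3 N.
Solving the pair for P and N: P = 710.9 N, N = 375.1 N (and f = μN = 60.01 N).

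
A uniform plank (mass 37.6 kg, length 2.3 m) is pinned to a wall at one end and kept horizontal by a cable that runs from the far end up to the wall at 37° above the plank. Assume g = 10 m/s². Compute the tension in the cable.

T ≈ 312 N

Take torques about the hinge: T sin 37° · 2.3 = 37.6×10×1.15 = 432.4 N·m.
So T = 432.4 / (0.6018 × 2.3) = 312.39 N.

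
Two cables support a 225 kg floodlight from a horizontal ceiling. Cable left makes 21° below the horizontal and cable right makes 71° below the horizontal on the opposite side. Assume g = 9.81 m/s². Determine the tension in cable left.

T_left ≈ 719 N

Weight W = 225 × 9.81 = 2207 N acts straight down.
Horizontal: T_left cos 21° = T_right cos 71°  →  T_right = 2.868 T_left.
Vertical: T_left sin 21° + T_right sin 71° = 2207.
Substituting the horizontal relation into the vertical equation gives 3.07 T_left = 2207, so T_left = 719 N.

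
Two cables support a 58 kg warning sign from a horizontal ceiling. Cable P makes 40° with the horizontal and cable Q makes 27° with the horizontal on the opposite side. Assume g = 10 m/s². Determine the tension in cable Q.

T_Q ≈ 483 N

Weight W = 58 × 10 = 580 N acts straight down.
Horizontal: T_P cos 40° = T_Q cos 27°  →  T_P = 1.163 T_Q.
Vertical: T_P sin 40° + T_Q sin 27° = 580.
Substituting the horizontal relation into the vertical equation gives 1.202 T_Q = 580, so T_Q = 482.7 N.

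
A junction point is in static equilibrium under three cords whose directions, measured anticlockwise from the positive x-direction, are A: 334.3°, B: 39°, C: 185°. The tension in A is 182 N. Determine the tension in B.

T_B ≈ 166 N

Resolve: ΣF_x = 182 cos 334.3° + T_B cos 39° + T_C cos 185° = 0.
        ΣF_y = 182 sin 334.3° + T_B sin 39° + T_C sin 185° = 0.
The known terms sum to (164, -78.93) N, so 0.7771 T_B − 0.9962 T_C = -164 and 0.6293 T_B − 0.0872 T_C = 78.93.
Solving simultaneously: T_B = 166.2 N, T_C = 294.3 N.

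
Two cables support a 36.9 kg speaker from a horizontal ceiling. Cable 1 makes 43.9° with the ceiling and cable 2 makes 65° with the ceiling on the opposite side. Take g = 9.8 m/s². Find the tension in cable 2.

T_2 ≈ 275 N

Weight W = 36.9 × 9.8 = 361.6 N acts straight down.
Horizontal: T_1 cos 43.9° = T_2 cos 65°  →  T_1 = 0.5865 T_2.
Vertical: T_1 sin 43.9° + T_2 sin 65° = 361.6.
Substituting the horizontal relation into the vertical equation gives 1.313 T_2 = 361.6, so T_2 = 275.4 N.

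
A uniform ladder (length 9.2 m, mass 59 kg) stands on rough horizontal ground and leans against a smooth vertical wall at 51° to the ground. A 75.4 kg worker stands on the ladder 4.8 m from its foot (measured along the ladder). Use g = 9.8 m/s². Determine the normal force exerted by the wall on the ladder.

N_wall ≈ 546 N

Torques about the foot: N_wall · 9.2 sin 51° = 59×9.8×4.6 cos 51° + 75.4×9.8×4.8 cos 51° → N_wall = 546.3 N.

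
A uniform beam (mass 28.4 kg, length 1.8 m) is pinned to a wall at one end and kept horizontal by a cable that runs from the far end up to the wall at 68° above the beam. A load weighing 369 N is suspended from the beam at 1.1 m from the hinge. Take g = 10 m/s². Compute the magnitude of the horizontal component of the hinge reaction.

Take torques about the hinge: T sin 68° · 1.8 = 28.4×10×0.9 + 369×1.1 = 661.5 N·m.
So T = 661.5 / (0.9272 × 1.8) = 396.36 N.
ΣF_x = 0: H_x = T cos 68° = 148.48 N.

H_x ≈ 148 N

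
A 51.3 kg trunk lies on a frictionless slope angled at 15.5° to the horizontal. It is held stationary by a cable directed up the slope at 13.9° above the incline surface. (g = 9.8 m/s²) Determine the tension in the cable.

T ≈ 138 N

Take axes along and perpendicular to the incline. Weight components: W sin 15.5° = 134.4 N down-slope, W cos 15.5° = 484.5 N into the surface.
Along incline: T cos 13.9° = W sin 15.5° → T = 138.4 N.
Perpendicular: N = W cos 15.5° − T sin 13.9° = 451.2 N.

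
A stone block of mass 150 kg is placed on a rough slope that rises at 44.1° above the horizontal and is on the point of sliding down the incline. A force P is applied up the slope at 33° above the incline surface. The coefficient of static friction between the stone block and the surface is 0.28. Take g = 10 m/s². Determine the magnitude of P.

P ≈ 1080 N

On the verge of sliding down the incline, friction equals μN and acts up the slope.
Perpendicular: N + P sin 33° = W cos 44.1° = 1077 N.
Along incline: P cos 33° + μN = W sin 44.1° with W sin 44.1° = 1044 N.
Solving the pair for P and N: P = 1082 N, N = 488 N (and f = μN = 136.6 N).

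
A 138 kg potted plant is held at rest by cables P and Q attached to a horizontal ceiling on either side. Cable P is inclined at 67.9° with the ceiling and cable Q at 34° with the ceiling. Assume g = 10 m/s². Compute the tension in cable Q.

T_Q ≈ 531 N

Weight W = 138 × 10 = 1380 N acts straight down.
Horizontal: T_P cos 67.9° = T_Q cos 34°  →  T_P = 2.204 T_Q.
Vertical: T_P sin 67.9° + T_Q sin 34° = 1380.
Substituting the horizontal relation into the vertical equation gives 2.601 T_Q = 1380, so T_Q = 530.6 N.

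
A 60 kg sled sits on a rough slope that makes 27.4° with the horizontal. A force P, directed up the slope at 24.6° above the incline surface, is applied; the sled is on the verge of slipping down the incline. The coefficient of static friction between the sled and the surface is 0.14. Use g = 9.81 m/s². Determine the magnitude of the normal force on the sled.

N ≈ 426 N

On the verge of sliding down the incline, friction equals μN and acts up the slope.
Perpendicular: N + P sin 24.6° = W cos 27.4° = 522.6 N.
Along incline: P cos 24.6° + μN = W sin 27.4° with W sin 27.4° = 270.9 N.
Solving the pair for P and N: P = 232.3 N, N = 425.8 N (and f = μN = 59.62 N).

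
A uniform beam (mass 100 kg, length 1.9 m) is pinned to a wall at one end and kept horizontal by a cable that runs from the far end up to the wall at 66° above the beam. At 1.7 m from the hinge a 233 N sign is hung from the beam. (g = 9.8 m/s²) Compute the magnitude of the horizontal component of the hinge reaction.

Take torques about the hinge: T sin 66° · 1.9 = 100×9.8×0.95 + 233×1.7 = 1327.1 N·m.
So T = 1327.1 / (0.9135 × 1.9) = 764.57 N.
ΣF_x = 0: H_x = T cos 66° = 310.98 N.

H_x ≈ 311 N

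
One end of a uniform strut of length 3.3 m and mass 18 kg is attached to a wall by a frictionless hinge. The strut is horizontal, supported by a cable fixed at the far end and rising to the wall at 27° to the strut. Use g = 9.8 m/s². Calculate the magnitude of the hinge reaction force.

Take torques about the hinge: T sin 27° · 3.3 = 18×9.8×1.65 = 291.06 N·m.
So T = 291.06 / (0.4540 × 3.3) = 194.28 N.
ΣF_x = 0: H_x = T cos 27° = 173.1 N.
ΣF_y = 0: H_y = (18×9.8) − T sin 27° = 176.4 − 88.2 = 88.2 N.
|H| = √(H_x² + H_y²) = √((173.1)² + (88.2)²) = 194.28 N.

|H| ≈ 194 N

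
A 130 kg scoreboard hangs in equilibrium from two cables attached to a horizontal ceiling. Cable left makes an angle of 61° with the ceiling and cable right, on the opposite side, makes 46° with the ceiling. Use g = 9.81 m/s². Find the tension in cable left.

T_left ≈ 926 N

Weight W = 130 × 9.81 = 1275 N acts straight down.
Horizontal: T_left cos 61° = T_right cos 46°  →  T_right = 0.6979 T_left.
Vertical: T_left sin 61° + T_right sin 46° = 1275.
Substituting the horizontal relation into the vertical equation gives 1.377 T_left = 1275, so T_left = 926.4 N.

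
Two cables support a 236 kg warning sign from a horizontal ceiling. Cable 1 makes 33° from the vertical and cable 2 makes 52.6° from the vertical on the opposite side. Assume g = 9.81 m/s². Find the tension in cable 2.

Angles from the horizontal: cable 1 is 90° − 33° = 57°, cable 2 is 90° − 52.6° = 37.4°.
Weight W = 236 × 9.81 = 2315 N acts straight down.
Horizontal: T_1 cos 57° = T_2 cos 37.4°  →  T_1 = 1.459 T_2.
Vertical: T_1 sin 57° + T_2 sin 37.4° = 2315.
Substituting the horizontal relation into the vertical equation gives 1.831 T_2 = 2315, so T_2 = 1265 N.

T_2 ≈ 1260 N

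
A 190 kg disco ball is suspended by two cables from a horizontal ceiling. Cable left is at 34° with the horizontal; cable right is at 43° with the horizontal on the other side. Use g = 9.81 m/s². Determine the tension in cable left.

T_left ≈ 1400 N

Weight W = 190 × 9.81 = 1864 N acts straight down.
Horizontal: T_left cos 34° = T_right cos 43°  →  T_right = 1.134 T_left.
Vertical: T_left sin 34° + T_right sin 43° = 1864.
Substituting the horizontal relation into the vertical equation gives 1.332 T_left = 1864, so T_left = 1399 N.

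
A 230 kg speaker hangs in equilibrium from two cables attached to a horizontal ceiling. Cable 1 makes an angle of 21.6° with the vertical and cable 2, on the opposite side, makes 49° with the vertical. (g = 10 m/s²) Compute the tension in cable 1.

Angles from the horizontal: cable 1 is 90° − 21.6° = 68.4°, cable 2 is 90° − 49° = 41°.
Weight W = 230 × 10 = 2300 N acts straight down.
Horizontal: T_1 cos 68.4° = T_2 cos 41°  →  T_2 = 0.4878 T_1.
Vertical: T_1 sin 68.4° + T_2 sin 41° = 2300.
Substituting the horizontal relation into the vertical equation gives 1.25 T_1 = 2300, so T_1 = 1840 N.

T_1 ≈ 1840 N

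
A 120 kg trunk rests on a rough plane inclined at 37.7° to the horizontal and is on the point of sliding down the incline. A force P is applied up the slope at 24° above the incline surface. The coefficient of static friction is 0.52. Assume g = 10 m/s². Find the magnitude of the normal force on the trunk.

On the verge of sliding down the incline, friction equals μN and acts up the slope.
Perpendicular: N + P sin 24° = W cos 37.7° = 949.5 N.
Along incline: P cos 24° + μN = W sin 37.7° with W sin 37.7° = 733.8 N.
Solving the pair for P and N: P = 342 N, N = 810.4 N (and f = μN = 421.4 N).

N ≈ 810 N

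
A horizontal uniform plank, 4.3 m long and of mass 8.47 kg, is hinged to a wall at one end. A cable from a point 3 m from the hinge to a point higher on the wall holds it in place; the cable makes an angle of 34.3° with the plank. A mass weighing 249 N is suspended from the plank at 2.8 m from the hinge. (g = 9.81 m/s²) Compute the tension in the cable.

Take torques about the hinge: T sin 34.3° · 3 = 8.47×9.81×2.15 + 249×2.8 = 875.85 N·m.
So T = 875.85 / (0.5635 × 3) = 518.07 N.

T ≈ 518 N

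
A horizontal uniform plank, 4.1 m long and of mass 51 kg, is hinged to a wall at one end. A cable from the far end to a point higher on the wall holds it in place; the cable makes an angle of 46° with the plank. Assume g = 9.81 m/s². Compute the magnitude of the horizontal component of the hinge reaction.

Take torques about the hinge: T sin 46° · 4.1 = 51×9.81×2.05 = 1025.6 N·m.
So T = 1025.6 / (0.7193 × 4.1) = 347.76 N.
ΣF_x = 0: H_x = T cos 46° = 241.57 N.

H_x ≈ 242 N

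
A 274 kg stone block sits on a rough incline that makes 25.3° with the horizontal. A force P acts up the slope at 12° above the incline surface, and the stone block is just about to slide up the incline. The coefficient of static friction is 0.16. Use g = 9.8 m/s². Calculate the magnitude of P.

P ≈ 1520 N

On the verge of sliding up the incline, friction equals μN and acts down the slope.
Perpendicular: N + P sin 12° = W cos 25.3° = 2428 N.
Along incline: P cos 12° = W sin 25.3° + μN  with W sin 25.3° = 1148 N.
Solving the pair for P and N: P = 1519 N, N = 2112 N (and f = μN = 337.9 N).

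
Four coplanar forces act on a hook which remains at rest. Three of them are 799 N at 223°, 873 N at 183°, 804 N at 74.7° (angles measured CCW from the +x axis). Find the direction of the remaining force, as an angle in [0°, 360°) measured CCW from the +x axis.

Sum the known components: ΣF_x = -1244 N, ΣF_y = 184.9 N.
For equilibrium the remaining force must supply (−ΣF_x, −ΣF_y) = (1244, -184.9) N.
Magnitude = √((1244)² + (-184.9)²) = 1258 N; direction = atan2(-184.9, 1244) = 351.5°.

θ ≈ 352°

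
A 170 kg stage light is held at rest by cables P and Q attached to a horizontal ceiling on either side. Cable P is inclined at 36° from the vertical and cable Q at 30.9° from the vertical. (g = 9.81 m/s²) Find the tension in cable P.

T_P ≈ 931 N

Angles from the horizontal: cable P is 90° − 36° = 54°, cable Q is 90° − 30.9° = 59.1°.
Weight W = 170 × 9.81 = 1668 N acts straight down.
Horizontal: T_P cos 54° = T_Q cos 59.1°  →  T_Q = 1.145 T_P.
Vertical: T_P sin 54° + T_Q sin 59.1° = 1668.
Substituting the horizontal relation into the vertical equation gives 1.791 T_P = 1668, so T_P = 931.1 N.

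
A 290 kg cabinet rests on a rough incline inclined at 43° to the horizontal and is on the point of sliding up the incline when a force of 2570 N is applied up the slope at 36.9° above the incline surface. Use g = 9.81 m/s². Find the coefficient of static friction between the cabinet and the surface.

On the verge of sliding up the incline, friction is at its maximum μN and acts down the slope.
Perpendicular to incline: N = W cos 43° − P sin 36.9° = 2081 − 1543 = 537.5 N.
Along incline: P cos 36.9° − μN = W sin 43° → μ = −(W sin 43° − P cos 36.9°) / N = 0.2139.

μ ≈ 0.214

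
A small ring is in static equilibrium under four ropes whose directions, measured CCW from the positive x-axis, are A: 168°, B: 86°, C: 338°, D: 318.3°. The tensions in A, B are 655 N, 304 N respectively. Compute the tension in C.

Resolve: ΣF_x = 655 cos 168° + 304 cos 86° + T_C cos 338° + T_D cos 318.3° = 0.
        ΣF_y = 655 sin 168° + 304 sin 86° + T_C sin 338° + T_D sin 318.3° = 0.
The known terms sum to (-619.5, 439.4) N, so 0.9272 T_C + 0.7466 T_D = 619.5 and -0.3746 T_C − 0.6652 T_D = -439.4.
Solving simultaneously: T_C = 249.2 N, T_D = 520.3 N.

T_C ≈ 249 N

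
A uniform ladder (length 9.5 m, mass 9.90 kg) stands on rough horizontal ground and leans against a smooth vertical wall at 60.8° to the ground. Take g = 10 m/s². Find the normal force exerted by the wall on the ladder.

N_wall ≈ 27.7 N

Torques about the foot: N_wall · 9.5 sin 60.8° = 9.90×10×4.75 cos 60.8° → N_wall = 27.665 N.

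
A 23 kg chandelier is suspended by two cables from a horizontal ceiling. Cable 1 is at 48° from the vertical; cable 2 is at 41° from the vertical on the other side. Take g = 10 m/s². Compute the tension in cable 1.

Angles from the horizontal: cable 1 is 90° − 48° = 42°, cable 2 is 90° − 41° = 49°.
Weight W = 23 × 10 = 230 N acts straight down.
Horizontal: T_1 cos 42° = T_2 cos 49°  →  T_2 = 1.133 T_1.
Vertical: T_1 sin 42° + T_2 sin 49° = 230.
Substituting the horizontal relation into the vertical equation gives 1.524 T_1 = 230, so T_1 = 150.9 N.

T_1 ≈ 151 N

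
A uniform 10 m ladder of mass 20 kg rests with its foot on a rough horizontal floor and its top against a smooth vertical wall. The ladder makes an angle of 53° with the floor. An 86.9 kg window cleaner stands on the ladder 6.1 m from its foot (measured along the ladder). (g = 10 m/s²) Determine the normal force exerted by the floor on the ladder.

N_floor ≈ 1070 N

ΣF_y = 0: N_floor = 20×10 + 86.9×10 = 1069 N.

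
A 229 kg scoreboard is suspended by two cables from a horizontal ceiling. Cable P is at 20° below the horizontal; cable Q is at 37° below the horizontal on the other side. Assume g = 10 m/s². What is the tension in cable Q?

T_Q ≈ 2570 N

Weight W = 229 × 10 = 2290 N acts straight down.
Horizontal: T_P cos 20° = T_Q cos 37°  →  T_P = 0.8499 T_Q.
Vertical: T_P sin 20° + T_Q sin 37° = 2290.
Substituting the horizontal relation into the vertical equation gives 0.8925 T_Q = 2290, so T_Q = 2566 N.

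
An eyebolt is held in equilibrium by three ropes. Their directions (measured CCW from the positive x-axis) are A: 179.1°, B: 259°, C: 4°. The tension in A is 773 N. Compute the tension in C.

T_C ≈ 788 N

Resolve: ΣF_x = 773 cos 179.1° + T_B cos 259° + T_C cos 4° = 0.
        ΣF_y = 773 sin 179.1° + T_B sin 259° + T_C sin 4° = 0.
The known terms sum to (-772.9, 12.14) N, so -0.1908 T_B + 0.9976 T_C = 772.9 and -0.9816 T_B + 0.0698 T_C = -12.14.
Solving simultaneously: T_B = 68.36 N, T_C = 787.9 N.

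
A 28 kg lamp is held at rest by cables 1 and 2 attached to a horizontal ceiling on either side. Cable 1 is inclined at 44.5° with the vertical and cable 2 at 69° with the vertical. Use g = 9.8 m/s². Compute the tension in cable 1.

T_1 ≈ 279 N

Angles from the horizontal: cable 1 is 90° − 44.5° = 45.5°, cable 2 is 90° − 69° = 21°.
Weight W = 28 × 9.8 = 274.4 N acts straight down.
Horizontal: T_1 cos 45.5° = T_2 cos 21°  →  T_2 = 0.7508 T_1.
Vertical: T_1 sin 45.5° + T_2 sin 21° = 274.4.
Substituting the horizontal relation into the vertical equation gives 0.9823 T_1 = 274.4, so T_1 = 279.3 N.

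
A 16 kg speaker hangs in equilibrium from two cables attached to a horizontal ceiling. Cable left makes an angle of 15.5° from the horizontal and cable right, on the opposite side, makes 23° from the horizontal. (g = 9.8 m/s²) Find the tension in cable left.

Weight W = 16 × 9.8 = 156.8 N acts straight down.
Horizontal: T_left cos 15.5° = T_right cos 23°  →  T_right = 1.047 T_left.
Vertical: T_left sin 15.5° + T_right sin 23° = 156.8.
Substituting the horizontal relation into the vertical equation gives 0.6763 T_left = 156.8, so T_left = 231.9 N.

T_left ≈ 232 N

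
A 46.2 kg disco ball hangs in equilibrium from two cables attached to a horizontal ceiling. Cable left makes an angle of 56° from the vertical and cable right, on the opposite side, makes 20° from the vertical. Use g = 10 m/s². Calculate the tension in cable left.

T_left ≈ 163 N

Angles from the horizontal: cable left is 90° − 56° = 34°, cable right is 90° − 20° = 70°.
Weight W = 46.2 × 10 = 462 N acts straight down.
Horizontal: T_left cos 34° = T_right cos 70°  →  T_right = 2.424 T_left.
Vertical: T_left sin 34° + T_right sin 70° = 462.
Substituting the horizontal relation into the vertical equation gives 2.837 T_left = 462, so T_left = 162.9 N.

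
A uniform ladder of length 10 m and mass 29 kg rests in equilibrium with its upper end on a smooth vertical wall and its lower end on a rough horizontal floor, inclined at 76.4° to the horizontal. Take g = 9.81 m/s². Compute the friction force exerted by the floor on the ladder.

Torques about the foot: N_wall · 10 sin 76.4° = 29×9.81×5 cos 76.4° → N_wall = 34.413 N.
ΣF_x = 0: f_floor = N_wall = 34.413 N.

f ≈ 34.4 N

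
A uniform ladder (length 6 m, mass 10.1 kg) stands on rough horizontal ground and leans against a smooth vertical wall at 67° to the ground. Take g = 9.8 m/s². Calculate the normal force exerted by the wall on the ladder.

N_wall ≈ 21 N

Torques about the foot: N_wall · 6 sin 67° = 10.1×9.8×3 cos 67° → N_wall = 21.007 N.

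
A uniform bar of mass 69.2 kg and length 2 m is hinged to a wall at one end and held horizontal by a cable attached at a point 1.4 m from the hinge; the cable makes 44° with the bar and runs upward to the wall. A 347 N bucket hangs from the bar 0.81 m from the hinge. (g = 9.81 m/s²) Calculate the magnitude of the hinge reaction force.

Take torques about the hinge: T sin 44° · 1.4 = 69.2×9.81×1 + 347×0.81 = 959.92 N·m.
So T = 959.92 / (0.6947 × 1.4) = 987.04 N.
ΣF_x = 0: H_x = T cos 44° = 710.02 N.
ΣF_y = 0: H_y = (69.2×9.81 + 347) − T sin 44° = 1025.9 − 685.66 = 340.19 N.
|H| = √(H_x² + H_y²) = √((710.02)² + (340.19)²) = 787.31 N.

|H| ≈ 787 N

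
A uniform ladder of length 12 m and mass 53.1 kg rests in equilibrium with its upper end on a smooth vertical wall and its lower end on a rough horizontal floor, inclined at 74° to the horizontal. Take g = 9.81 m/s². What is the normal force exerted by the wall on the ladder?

Torques about the foot: N_wall · 12 sin 74° = 53.1×9.81×6 cos 74° → N_wall = 74.684 N.

N_wall ≈ 74.7 N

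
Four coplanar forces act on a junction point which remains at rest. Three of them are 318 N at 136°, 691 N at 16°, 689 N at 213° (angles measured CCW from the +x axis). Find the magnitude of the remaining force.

F ≈ 147 N

Sum the known components: ΣF_x = -142.4 N, ΣF_y = 36.11 N.
For equilibrium the remaining force must supply (−ΣF_x, −ΣF_y) = (142.4, -36.11) N.
Magnitude = √((142.4)² + (-36.11)²) = 146.9 N; direction = atan2(-36.11, 142.4) = 345.8°.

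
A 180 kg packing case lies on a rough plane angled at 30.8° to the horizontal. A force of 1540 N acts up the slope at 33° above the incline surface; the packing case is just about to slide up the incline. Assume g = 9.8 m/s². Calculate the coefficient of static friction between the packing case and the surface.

On the verge of sliding up the incline, friction is at its maximum μN and acts down the slope.
Perpendicular to incline: N = W cos 30.8° − P sin 33° = 1515 − 838.7 = 676.5 N.
Along incline: P cos 33° − μN = W sin 30.8° → μ = −(W sin 30.8° − P cos 33°) / N = 0.574.

μ ≈ 0.574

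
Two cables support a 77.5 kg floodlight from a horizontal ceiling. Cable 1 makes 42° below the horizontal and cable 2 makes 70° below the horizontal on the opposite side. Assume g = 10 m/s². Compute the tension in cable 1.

Weight W = 77.5 × 10 = 775 N acts straight down.
Horizontal: T_1 cos 42° = T_2 cos 70°  →  T_2 = 2.173 T_1.
Vertical: T_1 sin 42° + T_2 sin 70° = 775.
Substituting the horizontal relation into the vertical equation gives 2.711 T_1 = 775, so T_1 = 285.9 N.

T_1 ≈ 286 N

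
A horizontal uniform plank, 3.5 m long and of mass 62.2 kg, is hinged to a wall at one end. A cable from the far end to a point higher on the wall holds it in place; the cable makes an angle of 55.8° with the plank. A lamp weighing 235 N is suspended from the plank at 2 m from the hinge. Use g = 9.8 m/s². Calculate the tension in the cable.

T ≈ 531 N

Take torques about the hinge: T sin 55.8° · 3.5 = 62.2×9.8×1.75 + 235×2 = 1536.7 N·m.
So T = 1536.7 / (0.8271 × 3.5) = 530.86 N.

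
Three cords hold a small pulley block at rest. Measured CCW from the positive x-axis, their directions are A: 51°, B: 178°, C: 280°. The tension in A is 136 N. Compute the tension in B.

T_B ≈ 105 N

Resolve: ΣF_x = 136 cos 51° + T_B cos 178° + T_C cos 280° = 0.
        ΣF_y = 136 sin 51° + T_B sin 178° + T_C sin 280° = 0.
The known terms sum to (85.59, 105.7) N, so -0.9994 T_B + 0.1736 T_C = -85.59 and 0.0349 T_B − 0.9848 T_C = -105.7.
Solving simultaneously: T_B = 104.9 N, T_C = 111 N.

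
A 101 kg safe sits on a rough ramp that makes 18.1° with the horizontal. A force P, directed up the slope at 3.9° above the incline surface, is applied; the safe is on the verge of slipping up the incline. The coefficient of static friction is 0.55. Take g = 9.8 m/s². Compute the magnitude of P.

On the verge of sliding up the incline, friction equals μN and acts down the slope.
Perpendicular: N + P sin 3.9° = W cos 18.1° = 940.8 N.
Along incline: P cos 3.9° = W sin 18.1° + μN  with W sin 18.1° = 307.5 N.
Solving the pair for P and N: P = 797 N, N = 886.6 N (and f = μN = 487.6 N).

P ≈ 797 N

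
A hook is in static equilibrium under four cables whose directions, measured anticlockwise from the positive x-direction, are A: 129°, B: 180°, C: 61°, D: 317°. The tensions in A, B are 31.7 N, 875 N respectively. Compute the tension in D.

T_D ≈ 819 N

Resolve: ΣF_x = 31.7 cos 129° + 875 cos 180° + T_C cos 61° + T_D cos 317° = 0.
        ΣF_y = 31.7 sin 129° + 875 sin 180° + T_C sin 61° + T_D sin 317° = 0.
The known terms sum to (-894.9, 24.64) N, so 0.4848 T_C + 0.7314 T_D = 894.9 and 0.8746 T_C − 0.6820 T_D = -24.64.
Solving simultaneously: T_C = 610.5 N, T_D = 819 N.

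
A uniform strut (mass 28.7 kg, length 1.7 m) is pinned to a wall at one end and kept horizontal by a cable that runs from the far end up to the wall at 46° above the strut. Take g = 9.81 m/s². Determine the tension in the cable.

T ≈ 196 N

Take torques about the hinge: T sin 46° · 1.7 = 28.7×9.81×0.85 = 239.31 N·m.
So T = 239.31 / (0.7193 × 1.7) = 195.7 N.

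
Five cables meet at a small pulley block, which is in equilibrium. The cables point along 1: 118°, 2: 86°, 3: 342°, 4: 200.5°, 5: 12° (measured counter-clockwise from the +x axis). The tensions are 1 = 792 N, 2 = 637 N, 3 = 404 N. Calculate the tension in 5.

T_5 ≈ 7530 N

Resolve: ΣF_x = 792 cos 118° + 637 cos 86° + 404 cos 342° + T_4 cos 200.5° + T_5 cos 12° = 0.
        ΣF_y = 792 sin 118° + 637 sin 86° + 404 sin 342° + T_4 sin 200.5° + T_5 sin 12° = 0.
The known terms sum to (56.84, 1210) N, so -0.9367 T_4 + 0.9781 T_5 = -56.84 and -0.3502 T_4 + 0.2079 T_5 = -1210.
Solving simultaneously: T_4 = 7927 N, T_5 = 7532 N.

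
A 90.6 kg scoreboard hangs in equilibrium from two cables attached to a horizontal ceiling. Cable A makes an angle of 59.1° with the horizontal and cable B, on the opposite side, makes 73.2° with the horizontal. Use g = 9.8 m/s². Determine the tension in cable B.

Weight W = 90.6 × 9.8 = 887.9 N acts straight down.
Horizontal: T_A cos 59.1° = T_B cos 73.2°  →  T_A = 0.5628 T_B.
Vertical: T_A sin 59.1° + T_B sin 73.2° = 887.9.
Substituting the horizontal relation into the vertical equation gives 1.44 T_B = 887.9, so T_B = 616.5 N.

T_B ≈ 616 N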